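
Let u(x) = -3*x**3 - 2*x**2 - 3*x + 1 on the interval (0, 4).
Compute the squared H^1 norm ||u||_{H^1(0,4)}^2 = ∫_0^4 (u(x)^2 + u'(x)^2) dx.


||u||_{H^1}^2 = 1999464/35

The H^1 norm (squared) on an interval (0, L) is
  ||u||_{H^1}^2 = ∫_0^L u(x)^2 dx + ∫_0^L u'(x)^2 dx.
Compute u'(x) = -9*x**2 - 4*x - 3.
Then u(x)^2 = 9*x**6 + 12*x**5 + 22*x**4 + 6*x**3 + 5*x**2 - 6*x + 1 and u'(x)^2 = 81*x**4 + 72*x**3 + 70*x**2 + 24*x + 9.
Integrate each monomial from 0 to 4 using ∫_0^4 c·x^n dx = c·4^(n+1)/(n+1):
  ∫_0^4 u(x)^2 dx = ∫_0^4 (9*x^6 + 12*x^5 + 22*x^4 + 6*x^3 + 5*x^2 - 6*x + 1) dx. Term by term:
    ∫_0^4 9*x^6 dx = 147456/7;  ∫_0^4 12*x^5 dx = 8192;  ∫_0^4 22*x^4 dx = 22528/5;
    ∫_0^4 6*x^3 dx = 384;  ∫_0^4 5*x^2 dx = 320/3;  ∫_0^4 -6*x dx = -48;
    ∫_0^4 1 dx = 4.
  Sum: 147456/7 + 8192 + 22528/5 + 384 + 320/3 − 48 + 4 = 3591988/105.
  ∫_0^4 u'(x)^2 dx = ∫_0^4 (81*x^4 + 72*x^3 + 70*x^2 + 24*x + 9) dx. Term by term:
    ∫_0^4 81*x^4 dx = 82944/5;  ∫_0^4 72*x^3 dx = 4608;  ∫_0^4 70*x^2 dx = 4480/3;
    ∫_0^4 24*x dx = 192;  ∫_0^4 9 dx = 36.
  Sum: 82944/5 + 4608 + 4480/3 + 192 + 36 = 343772/15.
Adding: ||u||_{H^1}^2 = 3591988/105 + 343772/15 = 1999464/35.


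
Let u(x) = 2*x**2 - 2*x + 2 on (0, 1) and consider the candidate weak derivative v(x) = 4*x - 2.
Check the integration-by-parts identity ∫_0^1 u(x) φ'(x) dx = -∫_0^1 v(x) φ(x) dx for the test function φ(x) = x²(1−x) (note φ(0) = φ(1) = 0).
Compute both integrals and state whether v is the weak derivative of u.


LHS = -1/30, RHS = -1/30. Yes, v = u' weakly.

u(x) = 2*x**2 - 2*x + 2, classical derivative u'(x) = 4*x - 2.
φ(x) = x²(1−x), so φ'(x) = x*(2 - 3*x).
Note φ(0) = φ(1) = 0, so the boundary term u·φ vanishes.
LHS = ∫_0^1 u(x) φ'(x) dx = ∫_0^1 (-6*x^4 + 10*x^3 - 10*x^2 + 4*x) dx. Term by term:
  ∫_0^1 -6*x^4 dx = -6/5;  ∫_0^1 10*x^3 dx = 5/2;  ∫_0^1 -10*x^2 dx = -10/3;
  ∫_0^1 4*x dx = 2.
Sum: -6/5 + 5/2 − 10/3 + 2 = -1/30.
So LHS = -1/30.
∫_0^1 v(x) φ(x) dx = ∫_0^1 (-4*x^4 + 6*x^3 - 2*x^2) dx. Term by term:
  ∫_0^1 -4*x^4 dx = -4/5;  ∫_0^1 6*x^3 dx = 3/2;  ∫_0^1 -2*x^2 dx = -2/3.
Sum: -4/5 + 3/2 − 2/3 = 1/30.
So RHS = -∫_0^1 v(x) φ(x) dx = -1/30.
LHS = RHS, so the identity holds for this test φ.
Moreover u is smooth here and v(x) = u'(x) = 4*x - 2 pointwise, so the identity holds for every test function. Hence v is the weak derivative of u.


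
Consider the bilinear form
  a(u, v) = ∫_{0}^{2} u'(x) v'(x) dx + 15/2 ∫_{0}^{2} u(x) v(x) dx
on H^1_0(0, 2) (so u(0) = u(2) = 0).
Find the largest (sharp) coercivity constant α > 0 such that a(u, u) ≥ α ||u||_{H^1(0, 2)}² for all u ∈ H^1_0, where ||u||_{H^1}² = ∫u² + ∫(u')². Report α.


α = 1

Coercivity of a(·,·) on H^1_0(0, 2) means a(u, u) ≥ α ||u||_{H^1}² for every u ∈ H^1_0.
The interval has length L = 2, and Poincaré/coercivity depend only on L. Here a(u, u) = ∫(u')² + (15/2)·∫u².
Here c = 15/2 ≥ 1, so a(u,u) = ∫(u')² + c∫u² ≥ ∫(u')² + ∫u² = ||u||_{H^1}², i.e. α = 1 works. No larger α is possible: a(u,u) ≥ α||u||_{H^1}² means (1−α)∫(u')² ≥ (α−c)∫u², and for the modes u_n = sin(nπ(x−x₀)/L) (x₀ the left endpoint) one has ∫u_n²/∫(u_n')² = (L/(nπ))² → 0, so a(u_n,u_n)/||u_n||_{H^1}² → 1. Hence the optimal constant is α = 1.
Therefore α = 1.


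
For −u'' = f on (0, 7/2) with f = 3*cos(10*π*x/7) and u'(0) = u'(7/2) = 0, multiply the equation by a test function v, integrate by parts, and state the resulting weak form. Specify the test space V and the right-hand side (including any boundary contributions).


V = H^1(0, 7/2) (no boundary constraint on v; u is determined up to an additive constant); weak form: ∫_0^7/2 u'v' dx = ∫_0^7/2 (3*cos(10*π*x/7)) v dx for all v ∈ V.

Multiply both sides by a test function v and integrate from 0 to 7/2:
  ∫_0^7/2 −u''(x) v(x) dx = ∫_0^7/2 f(x) v(x) dx.
Integrate the LHS by parts once:
  ∫_0^7/2 −u'' v dx = −[u'(x) v(x)]_0^7/2 + ∫_0^7/2 u'(x) v'(x) dx.
Thus ∫_0^7/2 u'(x) v'(x) dx = ∫_0^7/2 f(x) v(x) dx + [u'(x) v(x)]_0^7/2.
Choose V so that boundary terms are either known or forced to vanish.
u has homogeneous Neumann: u'(0) = u'(7/2) = 0. So [u' v]_0^7/2 = 0·v(7/2) − 0·v(0) = 0 for any v; take V = H^1(0, 7/2).
Weak formulation: find u (satisfying any essential BC) such that ∫_0^7/2 u'(x) v'(x) dx = ∫_0^7/2 f v dx for all v ∈ V (homogeneous Neumann, so boundary terms vanish).
Substituting f(x) = 3*cos(10*π*x/7), the right-hand side is ∫_0^7/2 (3*cos(10*π*x/7)) v dx.
Compatibility check (pure Neumann): taking v ≡ 1 ∈ V gives 0 = ∫_0^7/2 f dx + (0) − (0), i.e. ∫_0^7/2 f dx must equal u'(0) − u'(7/2) = 0. Indeed ∫_0^7/2 (3*cos(10*π*x/7)) dx = 0, so the data are compatible. The solution is then unique only up to an additive constant (fix it e.g. by requiring ∫_0^7/2 u dx = 0).


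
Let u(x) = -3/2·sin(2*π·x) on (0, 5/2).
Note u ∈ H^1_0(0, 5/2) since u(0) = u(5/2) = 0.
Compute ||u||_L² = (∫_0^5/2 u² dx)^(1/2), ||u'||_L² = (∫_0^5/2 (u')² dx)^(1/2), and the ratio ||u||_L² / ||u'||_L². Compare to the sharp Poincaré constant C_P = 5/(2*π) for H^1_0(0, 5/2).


||u||_L² / ||u'||_L² = 1/(2*π) < C_P = 5/(2*π).

u(x) = -3/2·sin(2*π·x), so u'(x) = -3*π*cos(2*π*x).
Writing u(x) = A·sin(kπx/L) with A = -3/2 and k = 5, use ∫_0^L sin²(kπx/L) dx = L/2 and ∫_0^L cos²(kπx/L) dx = L/2.
u² = 9/4·sin²(2*π·x) and (u')² = 9*π^2·cos²(2*π·x), and each of sin², cos² integrates to L/2 = 5/4 over (0, 5/2).
∫_0^5/2 u² dx = 45/16, so ||u||_L² = 3*sqrt(5)/4.
∫_0^5/2 (u')² dx = 45*π^2/4, so ||u'||_L² = 3*sqrt(5)*π/2.
Ratio ||u||_L² / ||u'||_L² = 1/(2*π).
Sharp Poincaré constant on H^1_0(0, 5/2) is C_P = L/π = 5/(2*π), achieved by sin(2*π/5·x).
This is the k = 5 harmonic; the ratio L/(kπ) is strictly less than C_P = L/π, consistent with the sharp inequality ||u||_L² ≤ C_P ||u'||_L².


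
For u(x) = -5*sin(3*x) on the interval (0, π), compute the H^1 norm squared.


||u||_{H^1(0,π)}^2 = 125*π

u'(x) = -15*cos(3*x).
Expand u² and (u')² and integrate term by term on (0, π), using: for integers n ≥ 1, ∫_0^π sin²(nx) dx = ∫_0^π cos²(nx) dx = π/2; for n ≠ n', ∫_0^π sin(nx)sin(n'x) dx = ∫_0^π cos(nx)cos(n'x) dx = 0; and by product-to-sum, ∫_0^π sin(nx)cos(n'x) dx = ½∫_0^π [sin((n+n')x) + sin((n−n')x)] dx, which is 0 when n+n' is even and 2n/(n²−n'²) when n+n' is odd (it need not vanish on (0, π)).
  u² squared terms: (-5)²·∫sin(3x)² dx = 25·π/2 = 25*π/2.
  So ∫_0^π u² dx = 25*π/2.
  (u')² squared terms: (-15)²·∫cos(3x)² dx = 225·π/2 = 225*π/2.
  So ∫_0^π (u')² dx = 225*π/2.
||u||_{H^1}^2 = (25*π/2) + (225*π/2) = 125*π.


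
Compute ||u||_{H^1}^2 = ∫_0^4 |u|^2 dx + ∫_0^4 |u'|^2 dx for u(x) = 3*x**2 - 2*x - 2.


||u||_{H^1}^2 = 23648/15

The H^1 norm (squared) on an interval (0, L) is
  ||u||_{H^1}^2 = ∫_0^L u(x)^2 dx + ∫_0^L u'(x)^2 dx.
Compute u'(x) = 6*x - 2.
Then u(x)^2 = 9*x**4 - 12*x**3 - 8*x**2 + 8*x + 4 and u'(x)^2 = 36*x**2 - 24*x + 4.
Integrate each monomial from 0 to 4 using ∫_0^4 c·x^n dx = c·4^(n+1)/(n+1):
  ∫_0^4 u(x)^2 dx = ∫_0^4 (9*x^4 - 12*x^3 - 8*x^2 + 8*x + 4) dx. Term by term:
    ∫_0^4 9*x^4 dx = 9216/5;  ∫_0^4 -12*x^3 dx = -768;  ∫_0^4 -8*x^2 dx = -512/3;
    ∫_0^4 8*x dx = 64;  ∫_0^4 4 dx = 16.
  Sum: 9216/5 − 768 − 512/3 + 64 + 16 = 14768/15.
  ∫_0^4 u'(x)^2 dx = ∫_0^4 (36*x^2 - 24*x + 4) dx. Term by term:
    ∫_0^4 36*x^2 dx = 768;  ∫_0^4 -24*x dx = -192;  ∫_0^4 4 dx = 16.
  Sum: 768 − 192 + 16 = 592.
Adding: ||u||_{H^1}^2 = 14768/15 + 592 = 23648/15.


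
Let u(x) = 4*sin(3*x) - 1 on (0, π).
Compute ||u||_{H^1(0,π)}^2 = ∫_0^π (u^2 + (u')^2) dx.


||u||_{H^1(0,π)}^2 = -16/3 + 81*π

u'(x) = 12*cos(3*x).
Expand u² and (u')² and integrate term by term on (0, π), using: for integers n ≥ 1, ∫_0^π sin²(nx) dx = ∫_0^π cos²(nx) dx = π/2; for n ≠ n', ∫_0^π sin(nx)sin(n'x) dx = ∫_0^π cos(nx)cos(n'x) dx = 0; and by product-to-sum, ∫_0^π sin(nx)cos(n'x) dx = ½∫_0^π [sin((n+n')x) + sin((n−n')x)] dx, which is 0 when n+n' is even and 2n/(n²−n'²) when n+n' is odd (it need not vanish on (0, π)). For the constant mode: ∫_0^π 1 dx = π, ∫_0^π cos(nx) dx = 0, ∫_0^π sin(nx) dx = (1−(−1)^n)/n.
  u² squared terms: (-1)²·∫1 dx = 1·π = π;  (4)²·∫sin(3x)² dx = 16·π/2 = 8*π.
  u² cross terms: 2·(-1)·(4)·∫1·sin(3x) dx = -8·(2/3) = -16/3.
  So ∫_0^π u² dx = π + 8*π − 16/3 = -16/3 + 9*π.
  (u')² squared terms: (12)²·∫cos(3x)² dx = 144·π/2 = 72*π.
  So ∫_0^π (u')² dx = 72*π.
||u||_{H^1}^2 = (-16/3 + 9*π) + (72*π) = -16/3 + 81*π.


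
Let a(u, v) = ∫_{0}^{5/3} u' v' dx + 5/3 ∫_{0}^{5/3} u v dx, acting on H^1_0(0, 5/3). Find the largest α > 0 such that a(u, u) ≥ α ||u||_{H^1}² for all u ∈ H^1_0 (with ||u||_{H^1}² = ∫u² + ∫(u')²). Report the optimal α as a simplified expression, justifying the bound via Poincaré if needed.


α = 1

Coercivity of a(·,·) on H^1_0(0, 5/3) means a(u, u) ≥ α ||u||_{H^1}² for every u ∈ H^1_0.
The interval has length L = 5/3, and Poincaré/coercivity depend only on L. Here a(u, u) = ∫(u')² + (5/3)·∫u².
Here c = 5/3 ≥ 1, so a(u,u) = ∫(u')² + c∫u² ≥ ∫(u')² + ∫u² = ||u||_{H^1}², i.e. α = 1 works. No larger α is possible: a(u,u) ≥ α||u||_{H^1}² means (1−α)∫(u')² ≥ (α−c)∫u², and for the modes u_n = sin(nπ(x−x₀)/L) (x₀ the left endpoint) one has ∫u_n²/∫(u_n')² = (L/(nπ))² → 0, so a(u_n,u_n)/||u_n||_{H^1}² → 1. Hence the optimal constant is α = 1.
Therefore α = 1.


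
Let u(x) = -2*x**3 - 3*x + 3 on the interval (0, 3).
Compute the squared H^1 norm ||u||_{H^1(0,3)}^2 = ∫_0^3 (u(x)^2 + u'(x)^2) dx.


||u||_{H^1}^2 = 130113/35

The H^1 norm (squared) on an interval (0, L) is
  ||u||_{H^1}^2 = ∫_0^L u(x)^2 dx + ∫_0^L u'(x)^2 dx.
Compute u'(x) = -6*x**2 - 3.
Then u(x)^2 = 4*x**6 + 12*x**4 - 12*x**3 + 9*x**2 - 18*x + 9 and u'(x)^2 = 36*x**4 + 36*x**2 + 9.
Integrate each monomial from 0 to 3 using ∫_0^3 c·x^n dx = c·3^(n+1)/(n+1):
  ∫_0^3 u(x)^2 dx = ∫_0^3 (4*x^6 + 12*x^4 - 12*x^3 + 9*x^2 - 18*x + 9) dx. Term by term:
    ∫_0^3 4*x^6 dx = 8748/7;  ∫_0^3 12*x^4 dx = 2916/5;  ∫_0^3 -12*x^3 dx = -243;
    ∫_0^3 9*x^2 dx = 81;  ∫_0^3 -18*x dx = -81;  ∫_0^3 9 dx = 27.
  Sum: 8748/7 + 2916/5 − 243 + 81 − 81 + 27 = 56592/35.
  ∫_0^3 u'(x)^2 dx = ∫_0^3 (36*x^4 + 36*x^2 + 9) dx. Term by term:
    ∫_0^3 36*x^4 dx = 8748/5;  ∫_0^3 36*x^2 dx = 324;  ∫_0^3 9 dx = 27.
  Sum: 8748/5 + 324 + 27 = 10503/5.
Adding: ||u||_{H^1}^2 = 56592/35 + 10503/5 = 130113/35.


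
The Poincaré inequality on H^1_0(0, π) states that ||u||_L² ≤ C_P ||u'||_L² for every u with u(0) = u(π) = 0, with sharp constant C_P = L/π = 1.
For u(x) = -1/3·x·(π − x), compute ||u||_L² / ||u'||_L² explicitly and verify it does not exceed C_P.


||u||_L² / ||u'||_L² = sqrt(10)*π/10 < C_P = 1.

u(x) = -1/3·x·(π − x), so u'(x) = 2*x/3 - π/3.
u(x) = -1/3·x·(π − x) vanishes at x = 0 and x = π, so u ∈ H^1_0(0, π). Differentiate via the product rule and integrate the resulting polynomials term by term.
  ∫_0^π u² dx = ∫_0^π (x^4/9 - 2*π*x^3/9 + π^2*x^2/9) dx. Term by term:
    ∫_0^π x^4/9 dx = π^5/45;  ∫_0^π -2*π*x^3/9 dx = -π^5/18;  ∫_0^π π^2*x^2/9 dx = π^5/27.
  Sum: π^5/45 − π^5/18 + π^5/27 = π^5/270.
  ∫_0^π (u')² dx = ∫_0^π (4*x^2/9 - 4*π*x/9 + π^2/9) dx. Term by term:
    ∫_0^π 4*x^2/9 dx = 4*π^3/27;  ∫_0^π -4*π*x/9 dx = -2*π^3/9;  ∫_0^π π^2/9 dx = π^3/9.
  Sum: 4*π^3/27 − 2*π^3/9 + π^3/9 = π^3/27.
∫_0^π u² dx = π^5/270, so ||u||_L² = sqrt(30)*π^(5/2)/90.
∫_0^π (u')² dx = π^3/27, so ||u'||_L² = sqrt(3)*π^(3/2)/9.
Ratio ||u||_L² / ||u'||_L² = sqrt(10)*π/10.
Sharp Poincaré constant on H^1_0(0, π) is C_P = L/π = 1, achieved by sin(x).
A polynomial bump cannot attain the sharp Poincaré constant (only the first sine eigenfunction does), so the ratio is strictly less than C_P, consistent with ||u||_L² ≤ C_P ||u'||_L².


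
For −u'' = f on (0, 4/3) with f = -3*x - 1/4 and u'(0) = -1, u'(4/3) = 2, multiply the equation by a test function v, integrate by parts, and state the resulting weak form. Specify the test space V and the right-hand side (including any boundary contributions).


V = H^1(0, 4/3) (v unrestricted at boundary; u is determined up to an additive constant); weak form: ∫_0^4/3 u'v' dx = ∫_0^4/3 (-3*x - 1/4) v dx + 2·v(4/3) + v(0) for all v ∈ V.

Multiply both sides by a test function v and integrate from 0 to 4/3:
  ∫_0^4/3 −u''(x) v(x) dx = ∫_0^4/3 f(x) v(x) dx.
Integrate the LHS by parts once:
  ∫_0^4/3 −u'' v dx = −[u'(x) v(x)]_0^4/3 + ∫_0^4/3 u'(x) v'(x) dx.
Thus ∫_0^4/3 u'(x) v'(x) dx = ∫_0^4/3 f(x) v(x) dx + [u'(x) v(x)]_0^4/3.
Choose V so that boundary terms are either known or forced to vanish.
u has inhomogeneous Neumann u'(0) = -1, u'(4/3) = 2. [u' v]_0^4/3 = (2)·v(4/3) − (-1)·v(0) = 2·v(4/3) + v(0). Take V = H^1(0, 4/3); boundary term becomes part of RHS.
Weak formulation: find u (satisfying any essential BC) such that ∫_0^4/3 u'(x) v'(x) dx = ∫_0^4/3 f v dx + 2·v(4/3) + v(0) for all v ∈ V (Neumann data are natural BCs: they enter the RHS as boundary terms).
Substituting f(x) = -3*x - 1/4, the right-hand side is ∫_0^4/3 (-3*x - 1/4) v dx + 2·v(4/3) + v(0).
Compatibility check (pure Neumann): taking v ≡ 1 ∈ V gives 0 = ∫_0^4/3 f dx + (2) − (-1), i.e. ∫_0^4/3 f dx must equal u'(0) − u'(4/3) = -3. Indeed ∫_0^4/3 (-3*x - 1/4) dx = -3, so the data are compatible. The solution is then unique only up to an additive constant (fix it e.g. by requiring ∫_0^4/3 u dx = 0).


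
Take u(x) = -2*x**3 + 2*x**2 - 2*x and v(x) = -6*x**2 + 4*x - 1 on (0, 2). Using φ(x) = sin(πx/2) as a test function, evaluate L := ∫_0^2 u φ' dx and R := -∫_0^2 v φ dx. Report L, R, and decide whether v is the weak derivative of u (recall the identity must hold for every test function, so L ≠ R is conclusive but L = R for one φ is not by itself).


LHS = -192/π^3 + 40/π, RHS = -192/π^3 + 36/π. No, v is not the weak derivative of u.

u(x) = -2*x**3 + 2*x**2 - 2*x, classical derivative u'(x) = -6*x**2 + 4*x - 2.
φ(x) = sin(πx/2), so φ'(x) = π*cos(π*x/2)/2.
Note φ(0) = φ(2) = 0, so the boundary term u·φ vanishes.
LHS = ∫_0^2 u(x) φ'(x) dx = ∫_0^2 (-π*x^3*cos(π*x/2) + π*x^2*cos(π*x/2) - π*x*cos(π*x/2)) dx. Term by term:
  ∫_0^2 π*x^2*cos(π*x/2) dx = -16/π;  ∫_0^2 -π*x*cos(π*x/2) dx = 8/π;  ∫_0^2 -π*x^3*cos(π*x/2) dx = -192/π^3 + 48/π.
Sum: -16/π + 8/π + -192/π^3 + 48/π = -192/π^3 + 40/π.
So LHS = -192/π^3 + 40/π.
∫_0^2 v(x) φ(x) dx = ∫_0^2 (-6*x^2*sin(π*x/2) + 4*x*sin(π*x/2) - sin(π*x/2)) dx. Term by term:
  ∫_0^2 -sin(π*x/2) dx = -4/π;  ∫_0^2 -6*x^2*sin(π*x/2) dx = -48/π + 192/π^3;  ∫_0^2 4*x*sin(π*x/2) dx = 16/π.
Sum: -4/π + -48/π + 192/π^3 + 16/π = -36/π + 192/π^3.
So RHS = -∫_0^2 v(x) φ(x) dx = -192/π^3 + 36/π.
LHS − RHS = 4/π ≠ 0, so the identity fails.
(For a valid weak derivative the identity must hold for EVERY test function, in particular this one. The failure shows v is NOT the weak derivative of u.)
Correct weak derivative would be u'(x) = -6*x**2 + 4*x - 2.


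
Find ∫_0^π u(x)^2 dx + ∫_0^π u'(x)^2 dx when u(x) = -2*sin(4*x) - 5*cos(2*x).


||u||_{H^1(0,π)}^2 = 193*π/2

u'(x) = 10*sin(2*x) - 8*cos(4*x).
Expand u² and (u')² and integrate term by term on (0, π), using: for integers n ≥ 1, ∫_0^π sin²(nx) dx = ∫_0^π cos²(nx) dx = π/2; for n ≠ n', ∫_0^π sin(nx)sin(n'x) dx = ∫_0^π cos(nx)cos(n'x) dx = 0; and by product-to-sum, ∫_0^π sin(nx)cos(n'x) dx = ½∫_0^π [sin((n+n')x) + sin((n−n')x)] dx, which is 0 when n+n' is even and 2n/(n²−n'²) when n+n' is odd (it need not vanish on (0, π)).
  u² squared terms: (-5)²·∫cos(2x)² dx = 25·π/2 = 25*π/2;  (-2)²·∫sin(4x)² dx = 4·π/2 = 2*π.
  u² cross terms: 2·(-5)·(-2)·∫cos(2x)·sin(4x) dx = 20·(0) = 0.
  So ∫_0^π u² dx = 25*π/2 + 2*π + 0 = 29*π/2.
  (u')² squared terms: (-8)²·∫cos(4x)² dx = 64·π/2 = 32*π;  (10)²·∫sin(2x)² dx = 100·π/2 = 50*π.
  (u')² cross terms: 2·(-8)·(10)·∫cos(4x)·sin(2x) dx = -160·(0) = 0.
  So ∫_0^π (u')² dx = 32*π + 50*π + 0 = 82*π.
||u||_{H^1}^2 = (29*π/2) + (82*π) = 193*π/2.


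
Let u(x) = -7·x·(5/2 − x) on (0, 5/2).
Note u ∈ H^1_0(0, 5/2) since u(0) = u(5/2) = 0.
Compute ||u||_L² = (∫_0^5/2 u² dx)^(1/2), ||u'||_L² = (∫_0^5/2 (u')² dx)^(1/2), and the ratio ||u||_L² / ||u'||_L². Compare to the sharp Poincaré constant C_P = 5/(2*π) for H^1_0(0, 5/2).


||u||_L² / ||u'||_L² = sqrt(10)/4 < C_P = 5/(2*π).

u(x) = -7·x·(5/2 − x), so u'(x) = 14*x - 35/2.
u(x) = -7·x·(5/2 − x) vanishes at x = 0 and x = 5/2, so u ∈ H^1_0(0, 5/2). Differentiate via the product rule and integrate the resulting polynomials term by term.
  ∫_0^5/2 u² dx = ∫_0^5/2 (49*x^4 - 245*x^3 + 1225*x^2/4) dx. Term by term:
    ∫_0^5/2 49*x^4 dx = 30625/32;  ∫_0^5/2 -245*x^3 dx = -153125/64;  ∫_0^5/2 1225*x^2/4 dx = 153125/96.
  Sum: 30625/32 − 153125/64 + 153125/96 = 30625/192.
  ∫_0^5/2 (u')² dx = ∫_0^5/2 (196*x^2 - 490*x + 1225/4) dx. Term by term:
    ∫_0^5/2 196*x^2 dx = 6125/6;  ∫_0^5/2 -490*x dx = -6125/4;  ∫_0^5/2 1225/4 dx = 6125/8.
  Sum: 6125/6 − 6125/4 + 6125/8 = 6125/24.
∫_0^5/2 u² dx = 30625/192, so ||u||_L² = 175*sqrt(3)/24.
∫_0^5/2 (u')² dx = 6125/24, so ||u'||_L² = 35*sqrt(30)/12.
Ratio ||u||_L² / ||u'||_L² = sqrt(10)/4.
Sharp Poincaré constant on H^1_0(0, 5/2) is C_P = L/π = 5/(2*π), achieved by sin(2*π/5·x).
A polynomial bump cannot attain the sharp Poincaré constant (only the first sine eigenfunction does), so the ratio is strictly less than C_P, consistent with ||u||_L² ≤ C_P ||u'||_L².


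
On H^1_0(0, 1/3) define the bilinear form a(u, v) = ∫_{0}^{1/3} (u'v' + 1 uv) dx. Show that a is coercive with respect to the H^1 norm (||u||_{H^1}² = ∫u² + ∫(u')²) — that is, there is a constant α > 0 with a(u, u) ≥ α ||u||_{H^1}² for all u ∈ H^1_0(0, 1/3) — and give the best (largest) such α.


α = 1

Coercivity of a(·,·) on H^1_0(0, 1/3) means a(u, u) ≥ α ||u||_{H^1}² for every u ∈ H^1_0.
The interval has length L = 1/3, and Poincaré/coercivity depend only on L. Here a(u, u) = ∫(u')² + (1)·∫u².
Here c = 1 ≥ 1, so a(u,u) = ∫(u')² + c∫u² ≥ ∫(u')² + ∫u² = ||u||_{H^1}², i.e. α = 1 works. No larger α is possible: a(u,u) ≥ α||u||_{H^1}² means (1−α)∫(u')² ≥ (α−c)∫u², and for the modes u_n = sin(nπ(x−x₀)/L) (x₀ the left endpoint) one has ∫u_n²/∫(u_n')² = (L/(nπ))² → 0, so a(u_n,u_n)/||u_n||_{H^1}² → 1. Hence the optimal constant is α = 1.
Therefore α = 1.


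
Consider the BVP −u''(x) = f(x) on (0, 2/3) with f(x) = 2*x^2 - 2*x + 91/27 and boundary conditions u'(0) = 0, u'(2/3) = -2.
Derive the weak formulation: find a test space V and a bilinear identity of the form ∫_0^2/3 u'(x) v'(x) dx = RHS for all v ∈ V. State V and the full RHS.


V = H^1(0, 2/3) (v unrestricted at boundary; u is determined up to an additive constant); weak form: ∫_0^2/3 u'v' dx = ∫_0^2/3 (2*x^2 - 2*x + 91/27) v dx − 2·v(2/3) for all v ∈ V.

Multiply both sides by a test function v and integrate from 0 to 2/3:
  ∫_0^2/3 −u''(x) v(x) dx = ∫_0^2/3 f(x) v(x) dx.
Integrate the LHS by parts once:
  ∫_0^2/3 −u'' v dx = −[u'(x) v(x)]_0^2/3 + ∫_0^2/3 u'(x) v'(x) dx.
Thus ∫_0^2/3 u'(x) v'(x) dx = ∫_0^2/3 f(x) v(x) dx + [u'(x) v(x)]_0^2/3.
Choose V so that boundary terms are either known or forced to vanish.
u has inhomogeneous Neumann u'(0) = 0, u'(2/3) = -2. [u' v]_0^2/3 = (-2)·v(2/3) − (0)·v(0) = − 2·v(2/3). Take V = H^1(0, 2/3); boundary term becomes part of RHS.
Weak formulation: find u (satisfying any essential BC) such that ∫_0^2/3 u'(x) v'(x) dx = ∫_0^2/3 f v dx − 2·v(2/3) for all v ∈ V (Neumann data are natural BCs: they enter the RHS as boundary terms).
Substituting f(x) = 2*x^2 - 2*x + 91/27, the right-hand side is ∫_0^2/3 (2*x^2 - 2*x + 91/27) v dx − 2·v(2/3).
Compatibility check (pure Neumann): taking v ≡ 1 ∈ V gives 0 = ∫_0^2/3 f dx + (-2) − (0), i.e. ∫_0^2/3 f dx must equal u'(0) − u'(2/3) = 2. Indeed ∫_0^2/3 (2*x^2 - 2*x + 91/27) dx = 2, so the data are compatible. The solution is then unique only up to an additive constant (fix it e.g. by requiring ∫_0^2/3 u dx = 0).


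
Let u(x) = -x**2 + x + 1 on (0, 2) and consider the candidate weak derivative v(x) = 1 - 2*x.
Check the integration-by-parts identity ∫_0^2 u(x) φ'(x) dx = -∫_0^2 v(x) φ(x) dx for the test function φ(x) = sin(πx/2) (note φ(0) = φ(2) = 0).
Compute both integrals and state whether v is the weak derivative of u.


LHS = 4/π, RHS = 4/π. Yes, v = u' weakly.

u(x) = -x**2 + x + 1, classical derivative u'(x) = 1 - 2*x.
φ(x) = sin(πx/2), so φ'(x) = π*cos(π*x/2)/2.
Note φ(0) = φ(2) = 0, so the boundary term u·φ vanishes.
LHS = ∫_0^2 u(x) φ'(x) dx = ∫_0^2 (-π*x^2*cos(π*x/2)/2 + π*x*cos(π*x/2)/2 + π*cos(π*x/2)/2) dx. Term by term:
  ∫_0^2 π*cos(π*x/2)/2 dx = 0;  ∫_0^2 π*x*cos(π*x/2)/2 dx = -4/π;  ∫_0^2 -π*x^2*cos(π*x/2)/2 dx = 8/π.
Sum: 0 − 4/π + 8/π = 4/π.
So LHS = 4/π.
∫_0^2 v(x) φ(x) dx = ∫_0^2 (-2*x*sin(π*x/2) + sin(π*x/2)) dx. Term by term:
  ∫_0^2 -2*x*sin(π*x/2) dx = -8/π;  ∫_0^2 sin(π*x/2) dx = 4/π.
Sum: -8/π + 4/π = -4/π.
So RHS = -∫_0^2 v(x) φ(x) dx = 4/π.
LHS = RHS, so the identity holds for this test φ.
Moreover u is smooth here and v(x) = u'(x) = 1 - 2*x pointwise, so the identity holds for every test function. Hence v is the weak derivative of u.


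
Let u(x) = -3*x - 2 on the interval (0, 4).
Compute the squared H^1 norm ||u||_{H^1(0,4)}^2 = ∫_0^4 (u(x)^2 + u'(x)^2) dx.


||u||_{H^1}^2 = 340

The H^1 norm (squared) on an interval (0, L) is
  ||u||_{H^1}^2 = ∫_0^L u(x)^2 dx + ∫_0^L u'(x)^2 dx.
Compute u'(x) = -3.
Then u(x)^2 = 9*x**2 + 12*x + 4 and u'(x)^2 = 9.
Integrate each monomial from 0 to 4 using ∫_0^4 c·x^n dx = c·4^(n+1)/(n+1):
  ∫_0^4 u(x)^2 dx = ∫_0^4 (9*x^2 + 12*x + 4) dx. Term by term:
    ∫_0^4 9*x^2 dx = 192;  ∫_0^4 12*x dx = 96;  ∫_0^4 4 dx = 16.
  Sum: 192 + 96 + 16 = 304.
  ∫_0^4 u'(x)^2 dx = ∫_0^4 (9) dx. Term by term:
    ∫_0^4 9 dx = 36.
Adding: ||u||_{H^1}^2 = 304 + 36 = 340.


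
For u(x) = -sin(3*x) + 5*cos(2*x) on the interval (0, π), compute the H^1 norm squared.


||u||_{H^1(0,π)}^2 = -60 + 135*π/2

u'(x) = -10*sin(2*x) - 3*cos(3*x).
Expand u² and (u')² and integrate term by term on (0, π), using: for integers n ≥ 1, ∫_0^π sin²(nx) dx = ∫_0^π cos²(nx) dx = π/2; for n ≠ n', ∫_0^π sin(nx)sin(n'x) dx = ∫_0^π cos(nx)cos(n'x) dx = 0; and by product-to-sum, ∫_0^π sin(nx)cos(n'x) dx = ½∫_0^π [sin((n+n')x) + sin((n−n')x)] dx, which is 0 when n+n' is even and 2n/(n²−n'²) when n+n' is odd (it need not vanish on (0, π)).
  u² squared terms: (-1)²·∫sin(3x)² dx = 1·π/2 = π/2;  (5)²·∫cos(2x)² dx = 25·π/2 = 25*π/2.
  u² cross terms: 2·(-1)·(5)·∫sin(3x)·cos(2x) dx = -10·(6/5) = -12.
  So ∫_0^π u² dx = π/2 + 25*π/2 − 12 = -12 + 13*π.
  (u')² squared terms: (-10)²·∫sin(2x)² dx = 100·π/2 = 50*π;  (-3)²·∫cos(3x)² dx = 9·π/2 = 9*π/2.
  (u')² cross terms: 2·(-10)·(-3)·∫sin(2x)·cos(3x) dx = 60·(-4/5) = -48.
  So ∫_0^π (u')² dx = 50*π + 9*π/2 − 48 = -48 + 109*π/2.
||u||_{H^1}^2 = (-12 + 13*π) + (-48 + 109*π/2) = -60 + 135*π/2.


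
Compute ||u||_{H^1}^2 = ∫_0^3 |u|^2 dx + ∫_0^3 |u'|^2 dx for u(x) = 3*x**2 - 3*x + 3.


||u||_{H^1}^2 = 4509/10

The H^1 norm (squared) on an interval (0, L) is
  ||u||_{H^1}^2 = ∫_0^L u(x)^2 dx + ∫_0^L u'(x)^2 dx.
Compute u'(x) = 6*x - 3.
Then u(x)^2 = 9*x**4 - 18*x**3 + 27*x**2 - 18*x + 9 and u'(x)^2 = 36*x**2 - 36*x + 9.
Integrate each monomial from 0 to 3 using ∫_0^3 c·x^n dx = c·3^(n+1)/(n+1):
  ∫_0^3 u(x)^2 dx = ∫_0^3 (9*x^4 - 18*x^3 + 27*x^2 - 18*x + 9) dx. Term by term:
    ∫_0^3 9*x^4 dx = 2187/5;  ∫_0^3 -18*x^3 dx = -729/2;  ∫_0^3 27*x^2 dx = 243;
    ∫_0^3 -18*x dx = -81;  ∫_0^3 9 dx = 27.
  Sum: 2187/5 − 729/2 + 243 − 81 + 27 = 2619/10.
  ∫_0^3 u'(x)^2 dx = ∫_0^3 (36*x^2 - 36*x + 9) dx. Term by term:
    ∫_0^3 36*x^2 dx = 324;  ∫_0^3 -36*x dx = -162;  ∫_0^3 9 dx = 27.
  Sum: 324 − 162 + 27 = 189.
Adding: ||u||_{H^1}^2 = 2619/10 + 189 = 4509/10.


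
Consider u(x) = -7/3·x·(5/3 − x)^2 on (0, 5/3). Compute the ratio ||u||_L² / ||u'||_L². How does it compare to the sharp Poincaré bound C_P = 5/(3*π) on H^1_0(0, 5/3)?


||u||_L² / ||u'||_L² = 5*sqrt(14)/42 < C_P = 5/(3*π).

u(x) = -7/3·x·(5/3 − x)^2, so u'(x) = -7*x^2 + 140*x/9 - 175/27.
u(x) = -7/3·x·(5/3 − x)^2 vanishes at x = 0 and x = 5/3, so u ∈ H^1_0(0, 5/3). Differentiate via the product rule and integrate the resulting polynomials term by term.
  ∫_0^5/3 u² dx = ∫_0^5/3 (49*x^6/9 - 980*x^5/27 + 2450*x^4/27 - 24500*x^3/243 + 30625*x^2/729) dx. Term by term:
    ∫_0^5/3 49*x^6/9 dx = 546875/19683;  ∫_0^5/3 -980*x^5/27 dx = -7656250/59049;  ∫_0^5/3 2450*x^4/27 dx = 1531250/6561;
    ∫_0^5/3 -24500*x^3/243 dx = -3828125/19683;  ∫_0^5/3 30625*x^2/729 dx = 3828125/59049.
  Sum: 546875/19683 − 7656250/59049 + 1531250/6561 − 3828125/19683 + 3828125/59049 = 109375/59049.
  ∫_0^5/3 (u')² dx = ∫_0^5/3 (49*x^4 - 1960*x^3/9 + 26950*x^2/81 - 49000*x/243 + 30625/729) dx. Term by term:
    ∫_0^5/3 49*x^4 dx = 30625/243;  ∫_0^5/3 -1960*x^3/9 dx = -306250/729;  ∫_0^5/3 26950*x^2/81 dx = 3368750/6561;
    ∫_0^5/3 -49000*x/243 dx = -612500/2187;  ∫_0^5/3 30625/729 dx = 153125/2187.
  Sum: 30625/243 − 306250/729 + 3368750/6561 − 612500/2187 + 153125/2187 = 61250/6561.
∫_0^5/3 u² dx = 109375/59049, so ||u||_L² = 125*sqrt(7)/243.
∫_0^5/3 (u')² dx = 61250/6561, so ||u'||_L² = 175*sqrt(2)/81.
Ratio ||u||_L² / ||u'||_L² = 5*sqrt(14)/42.
Sharp Poincaré constant on H^1_0(0, 5/3) is C_P = L/π = 5/(3*π), achieved by sin(3*π/5·x).
A polynomial bump cannot attain the sharp Poincaré constant (only the first sine eigenfunction does), so the ratio is strictly less than C_P, consistent with ||u||_L² ≤ C_P ||u'||_L².


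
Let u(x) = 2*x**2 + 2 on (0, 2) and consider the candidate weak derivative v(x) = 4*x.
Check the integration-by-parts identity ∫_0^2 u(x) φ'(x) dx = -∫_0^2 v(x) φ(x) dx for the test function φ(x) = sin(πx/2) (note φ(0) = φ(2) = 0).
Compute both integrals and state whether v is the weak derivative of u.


LHS = -16/π, RHS = -16/π. Yes, v = u' weakly.

u(x) = 2*x**2 + 2, classical derivative u'(x) = 4*x.
φ(x) = sin(πx/2), so φ'(x) = π*cos(π*x/2)/2.
Note φ(0) = φ(2) = 0, so the boundary term u·φ vanishes.
LHS = ∫_0^2 u(x) φ'(x) dx = ∫_0^2 (π*x^2*cos(π*x/2) + π*cos(π*x/2)) dx. Term by term:
  ∫_0^2 π*cos(π*x/2) dx = 0;  ∫_0^2 π*x^2*cos(π*x/2) dx = -16/π.
Sum: 0 − 16/π = -16/π.
So LHS = -16/π.
∫_0^2 v(x) φ(x) dx = ∫_0^2 (4*x*sin(π*x/2)) dx. Term by term:
  ∫_0^2 4*x*sin(π*x/2) dx = 16/π.
So RHS = -∫_0^2 v(x) φ(x) dx = -16/π.
LHS = RHS, so the identity holds for this test φ.
Moreover u is smooth here and v(x) = u'(x) = 4*x pointwise, so the identity holds for every test function. Hence v is the weak derivative of u.


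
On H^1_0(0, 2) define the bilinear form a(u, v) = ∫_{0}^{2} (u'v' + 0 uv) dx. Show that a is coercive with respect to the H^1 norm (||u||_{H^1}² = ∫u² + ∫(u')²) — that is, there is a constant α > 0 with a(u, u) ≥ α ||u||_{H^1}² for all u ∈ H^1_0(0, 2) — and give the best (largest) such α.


α = π^2/(4 + π^2)

Coercivity of a(·,·) on H^1_0(0, 2) means a(u, u) ≥ α ||u||_{H^1}² for every u ∈ H^1_0.
The interval has length L = 2, and Poincaré/coercivity depend only on L. Here a(u, u) = ∫(u')² + (0)·∫u².
Here c = 0, so a(u,u) = ∫(u')² alone. The condition a(u,u) ≥ α||u||_{H^1}² reads (1−α)∫(u')² ≥ (α−c)∫u². Any admissible α is ≤ 1 (rapidly oscillating u have ∫u²/∫(u')² → 0), and α = 1 would force 0 ≥ (1−c)∫u², impossible since c < 1; so 1−α > 0. By the sharp Poincaré inequality on H^1_0 of an interval of length L, ∫(u')² ≥ (π/L)²∫u² with equality for the first sine mode sin(π(x−x₀)/L) (x₀ the left endpoint), so the inequality holds for all u iff (1−α)(π/L)² ≥ α − c, i.e. α ≤ ((π/L)² + c)/((π/L)² + 1) = (1 + c(L/π)²)/(1 + (L/π)²). (Direct route, valid since c ≤ 0: Poincaré gives c∫u² ≥ c(L/π)²∫(u')², so a(u,u) ≥ (1 + c(L/π)²)∫(u')², while ||u||_{H^1}² ≤ (1 + (L/π)²)∫(u')²; dividing yields the same α.) With (π/L)² = π^2/4 and c = 0, the largest admissible constant is α = ((π/L)² + c)/((π/L)² + 1).
Simplifying, α = π^2/(4 + π^2).


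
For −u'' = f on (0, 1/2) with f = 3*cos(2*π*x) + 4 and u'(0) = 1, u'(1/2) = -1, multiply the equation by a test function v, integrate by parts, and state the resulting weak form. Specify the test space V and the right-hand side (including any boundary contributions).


V = H^1(0, 1/2) (v unrestricted at boundary; u is determined up to an additive constant); weak form: ∫_0^1/2 u'v' dx = ∫_0^1/2 (3*cos(2*π*x) + 4) v dx − v(1/2) − v(0) for all v ∈ V.

Multiply both sides by a test function v and integrate from 0 to 1/2:
  ∫_0^1/2 −u''(x) v(x) dx = ∫_0^1/2 f(x) v(x) dx.
Integrate the LHS by parts once:
  ∫_0^1/2 −u'' v dx = −[u'(x) v(x)]_0^1/2 + ∫_0^1/2 u'(x) v'(x) dx.
Thus ∫_0^1/2 u'(x) v'(x) dx = ∫_0^1/2 f(x) v(x) dx + [u'(x) v(x)]_0^1/2.
Choose V so that boundary terms are either known or forced to vanish.
u has inhomogeneous Neumann u'(0) = 1, u'(1/2) = -1. [u' v]_0^1/2 = (-1)·v(1/2) − (1)·v(0) = − v(1/2) − v(0). Take V = H^1(0, 1/2); boundary term becomes part of RHS.
Weak formulation: find u (satisfying any essential BC) such that ∫_0^1/2 u'(x) v'(x) dx = ∫_0^1/2 f v dx − v(1/2) − v(0) for all v ∈ V (Neumann data are natural BCs: they enter the RHS as boundary terms).
Substituting f(x) = 3*cos(2*π*x) + 4, the right-hand side is ∫_0^1/2 (3*cos(2*π*x) + 4) v dx − v(1/2) − v(0).
Compatibility check (pure Neumann): taking v ≡ 1 ∈ V gives 0 = ∫_0^1/2 f dx + (-1) − (1), i.e. ∫_0^1/2 f dx must equal u'(0) − u'(1/2) = 2. Indeed ∫_0^1/2 (3*cos(2*π*x) + 4) dx = 2, so the data are compatible. The solution is then unique only up to an additive constant (fix it e.g. by requiring ∫_0^1/2 u dx = 0).


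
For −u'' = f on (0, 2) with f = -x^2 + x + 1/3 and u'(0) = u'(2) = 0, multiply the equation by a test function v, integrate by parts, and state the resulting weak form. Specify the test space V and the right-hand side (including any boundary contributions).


V = H^1(0, 2) (no boundary constraint on v; u is determined up to an additive constant); weak form: ∫_0^2 u'v' dx = ∫_0^2 (-x^2 + x + 1/3) v dx for all v ∈ V.

Multiply both sides by a test function v and integrate from 0 to 2:
  ∫_0^2 −u''(x) v(x) dx = ∫_0^2 f(x) v(x) dx.
Integrate the LHS by parts once:
  ∫_0^2 −u'' v dx = −[u'(x) v(x)]_0^2 + ∫_0^2 u'(x) v'(x) dx.
Thus ∫_0^2 u'(x) v'(x) dx = ∫_0^2 f(x) v(x) dx + [u'(x) v(x)]_0^2.
Choose V so that boundary terms are either known or forced to vanish.
u has homogeneous Neumann: u'(0) = u'(2) = 0. So [u' v]_0^2 = 0·v(2) − 0·v(0) = 0 for any v; take V = H^1(0, 2).
Weak formulation: find u (satisfying any essential BC) such that ∫_0^2 u'(x) v'(x) dx = ∫_0^2 f v dx for all v ∈ V (homogeneous Neumann, so boundary terms vanish).
Substituting f(x) = -x^2 + x + 1/3, the right-hand side is ∫_0^2 (-x^2 + x + 1/3) v dx.
Compatibility check (pure Neumann): taking v ≡ 1 ∈ V gives 0 = ∫_0^2 f dx + (0) − (0), i.e. ∫_0^2 f dx must equal u'(0) − u'(2) = 0. Indeed ∫_0^2 (-x^2 + x + 1/3) dx = 0, so the data are compatible. The solution is then unique only up to an additive constant (fix it e.g. by requiring ∫_0^2 u dx = 0).


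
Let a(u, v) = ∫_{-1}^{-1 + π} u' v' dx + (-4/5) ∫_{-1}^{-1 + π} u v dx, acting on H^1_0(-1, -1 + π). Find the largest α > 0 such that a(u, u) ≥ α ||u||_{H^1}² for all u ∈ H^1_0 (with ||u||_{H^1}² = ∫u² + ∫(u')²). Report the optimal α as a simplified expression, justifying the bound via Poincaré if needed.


α = 1/10

Coercivity of a(·,·) on H^1_0(-1, -1 + π) means a(u, u) ≥ α ||u||_{H^1}² for every u ∈ H^1_0.
The interval has length L = π, and Poincaré/coercivity depend only on L. Here a(u, u) = ∫(u')² + (-4/5)·∫u².
Here c = -4/5 < 0 with |c| < (π/L)² = 1, so coercivity still holds. The condition a(u,u) ≥ α||u||_{H^1}² reads (1−α)∫(u')² ≥ (α−c)∫u². Any admissible α is ≤ 1 (rapidly oscillating u have ∫u²/∫(u')² → 0), and α = 1 would force 0 ≥ (1−c)∫u², impossible since c < 1; so 1−α > 0. By the sharp Poincaré inequality on H^1_0 of an interval of length L, ∫(u')² ≥ (π/L)²∫u² with equality for the first sine mode sin(π(x−x₀)/L) (x₀ the left endpoint), so the inequality holds for all u iff (1−α)(π/L)² ≥ α − c, i.e. α ≤ ((π/L)² + c)/((π/L)² + 1) = (1 + c(L/π)²)/(1 + (L/π)²). (Direct route, valid since c ≤ 0: Poincaré gives c∫u² ≥ c(L/π)²∫(u')², so a(u,u) ≥ (1 + c(L/π)²)∫(u')², while ||u||_{H^1}² ≤ (1 + (L/π)²)∫(u')²; dividing yields the same α.) With (π/L)² = 1 and c = -4/5, the largest admissible constant is α = ((π/L)² + c)/((π/L)² + 1).
Simplifying, α = 1/10.


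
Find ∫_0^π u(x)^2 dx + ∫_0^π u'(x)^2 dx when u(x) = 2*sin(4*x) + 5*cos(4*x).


||u||_{H^1(0,π)}^2 = 493*π/2

u'(x) = -20*sin(4*x) + 8*cos(4*x).
Expand u² and (u')² and integrate term by term on (0, π), using: for integers n ≥ 1, ∫_0^π sin²(nx) dx = ∫_0^π cos²(nx) dx = π/2; for n ≠ n', ∫_0^π sin(nx)sin(n'x) dx = ∫_0^π cos(nx)cos(n'x) dx = 0; and by product-to-sum, ∫_0^π sin(nx)cos(n'x) dx = ½∫_0^π [sin((n+n')x) + sin((n−n')x)] dx, which is 0 when n+n' is even and 2n/(n²−n'²) when n+n' is odd (it need not vanish on (0, π)).
  u² squared terms: (2)²·∫sin(4x)² dx = 4·π/2 = 2*π;  (5)²·∫cos(4x)² dx = 25·π/2 = 25*π/2.
  u² cross terms: 2·(2)·(5)·∫sin(4x)·cos(4x) dx = 20·(0) = 0.
  So ∫_0^π u² dx = 2*π + 25*π/2 + 0 = 29*π/2.
  (u')² squared terms: (-20)²·∫sin(4x)² dx = 400·π/2 = 200*π;  (8)²·∫cos(4x)² dx = 64·π/2 = 32*π.
  (u')² cross terms: 2·(-20)·(8)·∫sin(4x)·cos(4x) dx = -320·(0) = 0.
  So ∫_0^π (u')² dx = 200*π + 32*π + 0 = 232*π.
||u||_{H^1}^2 = (29*π/2) + (232*π) = 493*π/2.


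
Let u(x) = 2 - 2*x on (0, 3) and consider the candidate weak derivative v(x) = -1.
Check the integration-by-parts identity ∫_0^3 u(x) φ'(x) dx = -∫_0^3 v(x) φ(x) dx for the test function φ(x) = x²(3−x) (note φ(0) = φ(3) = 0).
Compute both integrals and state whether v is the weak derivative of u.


LHS = 27/2, RHS = 27/4. No, v is not the weak derivative of u.

u(x) = 2 - 2*x, classical derivative u'(x) = -2.
φ(x) = x²(3−x), so φ'(x) = 3*x*(2 - x).
Note φ(0) = φ(3) = 0, so the boundary term u·φ vanishes.
LHS = ∫_0^3 u(x) φ'(x) dx = ∫_0^3 (6*x^3 - 18*x^2 + 12*x) dx. Term by term:
  ∫_0^3 6*x^3 dx = 243/2;  ∫_0^3 -18*x^2 dx = -162;  ∫_0^3 12*x dx = 54.
Sum: 243/2 − 162 + 54 = 27/2.
So LHS = 27/2.
∫_0^3 v(x) φ(x) dx = ∫_0^3 (x^3 - 3*x^2) dx. Term by term:
  ∫_0^3 x^3 dx = 81/4;  ∫_0^3 -3*x^2 dx = -27.
Sum: 81/4 − 27 = -27/4.
So RHS = -∫_0^3 v(x) φ(x) dx = 27/4.
LHS − RHS = 27/4 ≠ 0, so the identity fails.
(For a valid weak derivative the identity must hold for EVERY test function, in particular this one. The failure shows v is NOT the weak derivative of u.)
Correct weak derivative would be u'(x) = -2.


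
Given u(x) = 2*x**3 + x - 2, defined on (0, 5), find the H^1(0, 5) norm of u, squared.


||u||_{H^1}^2 = 1447100/21

The H^1 norm (squared) on an interval (0, L) is
  ||u||_{H^1}^2 = ∫_0^L u(x)^2 dx + ∫_0^L u'(x)^2 dx.
Compute u'(x) = 6*x**2 + 1.
Then u(x)^2 = 4*x**6 + 4*x**4 - 8*x**3 + x**2 - 4*x + 4 and u'(x)^2 = 36*x**4 + 12*x**2 + 1.
Integrate each monomial from 0 to 5 using ∫_0^5 c·x^n dx = c·5^(n+1)/(n+1):
  ∫_0^5 u(x)^2 dx = ∫_0^5 (4*x^6 + 4*x^4 - 8*x^3 + x^2 - 4*x + 4) dx. Term by term:
    ∫_0^5 4*x^6 dx = 312500/7;  ∫_0^5 4*x^4 dx = 2500;  ∫_0^5 -8*x^3 dx = -1250;
    ∫_0^5 x^2 dx = 125/3;  ∫_0^5 -4*x dx = -50;  ∫_0^5 4 dx = 20.
  Sum: 312500/7 + 2500 − 1250 + 125/3 − 50 + 20 = 963995/21.
  ∫_0^5 u'(x)^2 dx = ∫_0^5 (36*x^4 + 12*x^2 + 1) dx. Term by term:
    ∫_0^5 36*x^4 dx = 22500;  ∫_0^5 12*x^2 dx = 500;  ∫_0^5 1 dx = 5.
  Sum: 22500 + 500 + 5 = 23005.
Adding: ||u||_{H^1}^2 = 963995/21 + 23005 = 1447100/21.


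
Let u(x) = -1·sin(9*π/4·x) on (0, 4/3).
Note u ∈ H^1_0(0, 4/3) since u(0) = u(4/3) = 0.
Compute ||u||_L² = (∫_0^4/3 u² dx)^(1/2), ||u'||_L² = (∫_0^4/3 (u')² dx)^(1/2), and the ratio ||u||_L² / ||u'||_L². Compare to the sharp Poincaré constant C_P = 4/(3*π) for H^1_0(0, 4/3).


||u||_L² / ||u'||_L² = 4/(9*π) < C_P = 4/(3*π).

u(x) = -1·sin(9*π/4·x), so u'(x) = -9*π*cos(9*π*x/4)/4.
Writing u(x) = A·sin(kπx/L) with A = -1 and k = 3, use ∫_0^L sin²(kπx/L) dx = L/2 and ∫_0^L cos²(kπx/L) dx = L/2.
u² = 1·sin²(9*π/4·x) and (u')² = 81*π^2/16·cos²(9*π/4·x), and each of sin², cos² integrates to L/2 = 2/3 over (0, 4/3).
∫_0^4/3 u² dx = 2/3, so ||u||_L² = sqrt(6)/3.
∫_0^4/3 (u')² dx = 27*π^2/8, so ||u'||_L² = 3*sqrt(6)*π/4.
Ratio ||u||_L² / ||u'||_L² = 4/(9*π).
Sharp Poincaré constant on H^1_0(0, 4/3) is C_P = L/π = 4/(3*π), achieved by sin(3*π/4·x).
This is the k = 3 harmonic; the ratio L/(kπ) is strictly less than C_P = L/π, consistent with the sharp inequality ||u||_L² ≤ C_P ||u'||_L².


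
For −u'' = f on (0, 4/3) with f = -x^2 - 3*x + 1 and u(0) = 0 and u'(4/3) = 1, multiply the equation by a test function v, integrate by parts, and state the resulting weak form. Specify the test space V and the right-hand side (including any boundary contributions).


V = {v ∈ H^1(0, 4/3) : v(0) = 0} (test functions vanish at x = 0 where u is specified); weak form: ∫_0^4/3 u'v' dx = ∫_0^4/3 (-x^2 - 3*x + 1) v dx + v(4/3) for all v ∈ V.

Multiply both sides by a test function v and integrate from 0 to 4/3:
  ∫_0^4/3 −u''(x) v(x) dx = ∫_0^4/3 f(x) v(x) dx.
Integrate the LHS by parts once:
  ∫_0^4/3 −u'' v dx = −[u'(x) v(x)]_0^4/3 + ∫_0^4/3 u'(x) v'(x) dx.
Thus ∫_0^4/3 u'(x) v'(x) dx = ∫_0^4/3 f(x) v(x) dx + [u'(x) v(x)]_0^4/3.
Choose V so that boundary terms are either known or forced to vanish.
Mixed BC: u(0) = 0 (Dirichlet) and u'(4/3) = 1 (Neumann). Define V = {v ∈ H^1(0, 4/3) : v(0) = 0}. Then [u' v]_0^4/3 = u'(4/3)·v(4/3) − u'(0)·0 = v(4/3).
Weak formulation: find u (satisfying any essential BC) such that ∫_0^4/3 u'(x) v'(x) dx = ∫_0^4/3 f v dx + v(4/3) for all v ∈ V (Dirichlet at 0 absorbed into V; Neumann datum at x = 4/3 contributes the boundary term).
Substituting f(x) = -x^2 - 3*x + 1, the right-hand side is ∫_0^4/3 (-x^2 - 3*x + 1) v dx + v(4/3).


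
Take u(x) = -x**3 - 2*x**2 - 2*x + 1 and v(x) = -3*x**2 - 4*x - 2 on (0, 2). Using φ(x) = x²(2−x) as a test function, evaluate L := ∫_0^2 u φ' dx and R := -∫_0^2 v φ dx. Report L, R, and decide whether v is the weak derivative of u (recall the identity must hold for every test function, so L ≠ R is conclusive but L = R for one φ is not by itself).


LHS = 232/15, RHS = 232/15. Yes, v = u' weakly.

u(x) = -x**3 - 2*x**2 - 2*x + 1, classical derivative u'(x) = -3*x**2 - 4*x - 2.
φ(x) = x²(2−x), so φ'(x) = x*(4 - 3*x).
Note φ(0) = φ(2) = 0, so the boundary term u·φ vanishes.
LHS = ∫_0^2 u(x) φ'(x) dx = ∫_0^2 (3*x^5 + 2*x^4 - 2*x^3 - 11*x^2 + 4*x) dx. Term by term:
  ∫_0^2 3*x^5 dx = 32;  ∫_0^2 2*x^4 dx = 64/5;  ∫_0^2 -2*x^3 dx = -8;
  ∫_0^2 -11*x^2 dx = -88/3;  ∫_0^2 4*x dx = 8.
Sum: 32 + 64/5 − 8 − 88/3 + 8 = 232/15.
So LHS = 232/15.
∫_0^2 v(x) φ(x) dx = ∫_0^2 (3*x^5 - 2*x^4 - 6*x^3 - 4*x^2) dx. Term by term:
  ∫_0^2 3*x^5 dx = 32;  ∫_0^2 -2*x^4 dx = -64/5;  ∫_0^2 -6*x^3 dx = -24;
  ∫_0^2 -4*x^2 dx = -32/3.
Sum: 32 − 64/5 − 24 − 32/3 = -232/15.
So RHS = -∫_0^2 v(x) φ(x) dx = 232/15.
LHS = RHS, so the identity holds for this test φ.
Moreover u is smooth here and v(x) = u'(x) = -3*x**2 - 4*x - 2 pointwise, so the identity holds for every test function. Hence v is the weak derivative of u.
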